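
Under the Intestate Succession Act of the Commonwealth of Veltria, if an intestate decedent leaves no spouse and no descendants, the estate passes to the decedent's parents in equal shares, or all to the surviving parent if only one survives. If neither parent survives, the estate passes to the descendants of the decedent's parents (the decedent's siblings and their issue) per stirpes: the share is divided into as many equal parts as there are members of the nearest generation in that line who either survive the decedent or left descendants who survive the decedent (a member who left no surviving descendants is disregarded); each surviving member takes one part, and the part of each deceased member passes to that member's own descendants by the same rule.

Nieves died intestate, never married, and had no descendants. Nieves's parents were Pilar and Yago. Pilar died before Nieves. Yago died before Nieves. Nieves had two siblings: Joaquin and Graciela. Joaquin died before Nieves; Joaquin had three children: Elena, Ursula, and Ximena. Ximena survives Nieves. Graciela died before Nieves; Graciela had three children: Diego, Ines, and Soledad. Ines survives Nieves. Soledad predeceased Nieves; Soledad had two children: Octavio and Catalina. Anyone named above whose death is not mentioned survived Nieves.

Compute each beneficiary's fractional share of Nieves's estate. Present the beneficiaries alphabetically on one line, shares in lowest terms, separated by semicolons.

Catalina 1/12; Diego 1/6; Elena 1/6; Ines 1/6; Octavio 1/12; Ursula 1/6; Ximena 1/6

Neither parent survives and there are no descendants, so the estate passes to Nieves's siblings and their issue per stirpes.
The estate is divided into 2 equal shares of 1/2 among Joaquin, Graciela.
Joaquin predeceased; the 1/2 allotted to Joaquin's branch passes to Joaquin's issue by representation.
The 1/2 is divided into 3 equal shares of 1/6 among Elena, Ursula, Ximena.
Elena is living and takes 1/6.
Ursula is living and takes 1/6.
Ximena is living and takes 1/6.
Graciela predeceased; the 1/2 allotted to Graciela's branch passes to Graciela's issue by representation.
The 1/2 is divided into 3 equal shares of 1/6 among Diego, Ines, Soledad.
Diego is living and takes 1/6.
Ines is living and takes 1/6.
Soledad predeceased; the 1/6 allotted to Soledad's branch passes to Soledad's issue by representation.
The 1/6 is divided into 2 equal shares of 1/12 among Octavio, Catalina.
Octavio is living and takes 1/12.
Catalina is living and takes 1/12.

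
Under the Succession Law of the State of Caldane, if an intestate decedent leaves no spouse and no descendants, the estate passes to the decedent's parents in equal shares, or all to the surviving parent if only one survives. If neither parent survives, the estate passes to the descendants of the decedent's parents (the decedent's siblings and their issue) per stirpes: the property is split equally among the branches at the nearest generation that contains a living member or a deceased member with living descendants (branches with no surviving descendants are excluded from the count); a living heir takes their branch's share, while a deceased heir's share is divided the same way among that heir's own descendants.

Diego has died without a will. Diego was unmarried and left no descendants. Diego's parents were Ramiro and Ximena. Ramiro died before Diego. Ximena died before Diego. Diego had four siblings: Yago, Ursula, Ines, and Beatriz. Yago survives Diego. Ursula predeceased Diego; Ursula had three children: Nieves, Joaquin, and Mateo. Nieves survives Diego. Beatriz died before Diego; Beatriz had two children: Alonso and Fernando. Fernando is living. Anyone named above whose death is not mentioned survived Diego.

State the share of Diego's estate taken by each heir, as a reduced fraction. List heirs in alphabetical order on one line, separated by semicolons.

Alonso 1/8; Fernando 1/8; Ines 1/4; Joaquin 1/12; Mateo 1/12; Nieves 1/12; Yago 1/4

Neither parent survives and there are no descendants, so the estate passes to Diego's siblings and their issue per stirpes.
The estate is divided into 4 equal shares of 1/4 among Yago, Ursula, Ines, Beatriz.
Yago is living and takes 1/4.
Ursula predeceased; the 1/4 allotted to Ursula's branch passes to Ursula's issue by representation.
The 1/4 is divided into 3 equal shares of 1/12 among Nieves, Joaquin, Mateo.
Nieves is living and takes 1/12.
Joaquin is living and takes 1/12.
Mateo is living and takes 1/12.
Ines is living and takes 1/4.
Beatriz predeceased; the 1/4 allotted to Beatriz's branch passes to Beatriz's issue by representation.
The 1/4 is divided into 2 equal shares of 1/8 among Alonso, Fernando.
Alonso is living and takes 1/8.
Fernando is living and takes 1/8.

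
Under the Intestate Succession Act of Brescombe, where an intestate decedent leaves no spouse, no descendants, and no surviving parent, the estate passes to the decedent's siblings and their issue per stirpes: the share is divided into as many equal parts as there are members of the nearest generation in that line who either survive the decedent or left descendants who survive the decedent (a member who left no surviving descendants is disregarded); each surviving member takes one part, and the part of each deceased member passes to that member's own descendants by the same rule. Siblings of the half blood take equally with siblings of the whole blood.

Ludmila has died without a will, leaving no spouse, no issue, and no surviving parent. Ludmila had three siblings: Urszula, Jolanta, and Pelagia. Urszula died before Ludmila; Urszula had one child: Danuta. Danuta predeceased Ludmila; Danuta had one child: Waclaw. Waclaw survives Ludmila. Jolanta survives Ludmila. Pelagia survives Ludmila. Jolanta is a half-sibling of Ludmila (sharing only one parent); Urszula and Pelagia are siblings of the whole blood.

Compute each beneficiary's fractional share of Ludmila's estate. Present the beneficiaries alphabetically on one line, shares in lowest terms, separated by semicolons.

No spouse, descendants, or parent survives, so the estate passes to Ludmila's siblings per stirpes.
Half-blood and whole-blood siblings take equally under the stated rule.
The estate is divided into 3 equal shares of 1/3 among Urszula, Jolanta, Pelagia.
Urszula predeceased; the 1/3 allotted to Urszula's branch passes to Urszula's issue by representation.
Danuta's line is the sole branch at this level, so the full 1/3 passes to Danuta's issue by representation.
Waclaw is the sole taker at this level and receives the full 1/3.
Jolanta is living and takes 1/3.
Pelagia is living and takes 1/3.

Jolanta 1/3; Pelagia 1/3; Waclaw 1/3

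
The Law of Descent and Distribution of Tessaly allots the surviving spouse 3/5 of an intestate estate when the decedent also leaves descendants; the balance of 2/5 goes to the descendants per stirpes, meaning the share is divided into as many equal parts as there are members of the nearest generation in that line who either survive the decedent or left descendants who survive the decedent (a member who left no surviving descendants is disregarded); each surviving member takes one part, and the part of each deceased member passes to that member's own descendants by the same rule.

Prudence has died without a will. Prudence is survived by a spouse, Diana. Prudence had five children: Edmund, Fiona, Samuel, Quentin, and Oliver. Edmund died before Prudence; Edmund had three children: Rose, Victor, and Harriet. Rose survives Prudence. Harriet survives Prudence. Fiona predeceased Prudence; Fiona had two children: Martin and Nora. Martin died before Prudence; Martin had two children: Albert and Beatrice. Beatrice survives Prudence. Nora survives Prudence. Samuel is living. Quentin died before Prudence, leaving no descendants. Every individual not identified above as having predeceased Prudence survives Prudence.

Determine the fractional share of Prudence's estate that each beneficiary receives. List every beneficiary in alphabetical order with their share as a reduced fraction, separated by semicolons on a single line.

Albert 1/40; Beatrice 1/40; Diana 3/5; Harriet 1/30; Nora 1/20; Oliver 1/10; Rose 1/30; Samuel 1/10; Victor 1/30

Diana, as surviving spouse, takes 3/5.
The remaining 2/5 passes to Prudence's descendants per stirpes.
Quentin left no surviving issue, so that branch lapses and is disregarded.
The 2/5 is divided into 4 equal shares of 1/10 among Edmund, Fiona, Samuel, Oliver.
Edmund predeceased; the 1/10 allotted to Edmund's branch passes to Edmund's issue by representation.
The 1/10 is divided into 3 equal shares of 1/30 among Rose, Victor, Harriet.
Rose is living and takes 1/30.
Victor is living and takes 1/30.
Harriet is living and takes 1/30.
Fiona predeceased; the 1/10 allotted to Fiona's branch passes to Fiona's issue by representation.
The 1/10 is divided into 2 equal shares of 1/20 among Martin, Nora.
Martin predeceased; the 1/20 allotted to Martin's branch passes to Martin's issue by representation.
The 1/20 is divided into 2 equal shares of 1/40 among Albert, Beatrice.
Albert is living and takes 1/40.
Beatrice is living and takes 1/40.
Nora is living and takes 1/20.
Samuel is living and takes 1/10.
Oliver is living and takes 1/10.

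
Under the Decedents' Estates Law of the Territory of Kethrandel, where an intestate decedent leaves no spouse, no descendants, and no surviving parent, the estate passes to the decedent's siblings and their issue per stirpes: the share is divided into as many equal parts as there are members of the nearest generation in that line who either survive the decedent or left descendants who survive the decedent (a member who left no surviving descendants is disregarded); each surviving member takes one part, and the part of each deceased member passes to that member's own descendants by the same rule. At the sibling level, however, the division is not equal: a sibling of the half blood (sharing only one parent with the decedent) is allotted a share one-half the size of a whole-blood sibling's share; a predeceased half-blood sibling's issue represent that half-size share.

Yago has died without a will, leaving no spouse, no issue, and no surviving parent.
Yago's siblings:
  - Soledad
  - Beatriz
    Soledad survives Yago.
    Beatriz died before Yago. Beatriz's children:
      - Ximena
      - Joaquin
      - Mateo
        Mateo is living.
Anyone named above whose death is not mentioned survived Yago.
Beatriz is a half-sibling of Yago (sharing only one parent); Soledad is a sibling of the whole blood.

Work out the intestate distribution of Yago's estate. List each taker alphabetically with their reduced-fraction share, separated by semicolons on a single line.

Joaquin 1/9; Mateo 1/9; Soledad 2/3; Ximena 1/9

No spouse, descendants, or parent survives, so the estate passes to Yago's siblings per stirpes.
Half-blood siblings count for one-half the weight of whole-blood siblings at the initial division.
Dividing 1 in proportion to weights (total weight 3/2): Soledad (weight 1) → 2/3; Beatriz (weight 1/2) → 1/3.
Soledad is living and takes 2/3.
Beatriz predeceased; the 1/3 allotted to Beatriz's branch passes to Beatriz's issue by representation.
The 1/3 is divided into 3 equal shares of 1/9 among Ximena, Joaquin, Mateo.
Ximena is living and takes 1/9.
Joaquin is living and takes 1/9.
Mateo is living and takes 1/9.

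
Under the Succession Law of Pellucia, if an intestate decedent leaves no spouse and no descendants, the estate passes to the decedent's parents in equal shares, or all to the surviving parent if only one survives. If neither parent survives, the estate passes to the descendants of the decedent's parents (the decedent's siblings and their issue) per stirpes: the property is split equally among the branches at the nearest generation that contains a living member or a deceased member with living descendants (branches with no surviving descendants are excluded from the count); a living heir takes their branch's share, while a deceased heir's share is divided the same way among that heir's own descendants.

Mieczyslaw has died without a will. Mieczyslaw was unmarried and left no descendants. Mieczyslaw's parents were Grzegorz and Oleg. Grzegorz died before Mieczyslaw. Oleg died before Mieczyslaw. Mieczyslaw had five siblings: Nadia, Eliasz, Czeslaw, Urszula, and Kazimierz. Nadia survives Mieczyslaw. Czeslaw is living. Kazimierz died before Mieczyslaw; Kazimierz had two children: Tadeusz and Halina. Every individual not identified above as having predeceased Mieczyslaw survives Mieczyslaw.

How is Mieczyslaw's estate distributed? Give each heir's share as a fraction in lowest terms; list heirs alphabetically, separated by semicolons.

Neither parent survives and there are no descendants, so the estate passes to Mieczyslaw's siblings and their issue per stirpes.
The estate is divided into 5 equal shares of 1/5 among Nadia, Eliasz, Czeslaw, Urszula, Kazimierz.
Nadia is living and takes 1/5.
Eliasz is living and takes 1/5.
Czeslaw is living and takes 1/5.
Urszula is living and takes 1/5.
Kazimierz predeceased; the 1/5 allotted to Kazimierz's branch passes to Kazimierz's issue by representation.
The 1/5 is divided into 2 equal shares of 1/10 among Tadeusz, Halina.
Tadeusz is living and takes 1/10.
Halina is living and takes 1/10.

Czeslaw 1/5; Eliasz 1/5; Halina 1/10; Nadia 1/5; Tadeusz 1/10; Urszula 1/5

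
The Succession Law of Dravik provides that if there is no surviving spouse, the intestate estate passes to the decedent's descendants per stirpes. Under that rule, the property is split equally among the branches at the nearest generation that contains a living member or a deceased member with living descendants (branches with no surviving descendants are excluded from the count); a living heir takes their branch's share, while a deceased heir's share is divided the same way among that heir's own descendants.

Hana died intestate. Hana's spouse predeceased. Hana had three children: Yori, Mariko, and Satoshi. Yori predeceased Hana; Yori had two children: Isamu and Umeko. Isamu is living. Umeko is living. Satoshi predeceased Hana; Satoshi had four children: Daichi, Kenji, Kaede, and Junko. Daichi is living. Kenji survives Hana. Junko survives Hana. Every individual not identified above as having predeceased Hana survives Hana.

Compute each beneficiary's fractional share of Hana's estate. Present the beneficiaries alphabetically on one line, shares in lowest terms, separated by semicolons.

Daichi 1/12; Isamu 1/6; Junko 1/12; Kaede 1/12; Kenji 1/12; Mariko 1/3; Umeko 1/6

There is no surviving spouse, so the entire estate passes to Hana's descendants per stirpes.
The estate is divided into 3 equal shares of 1/3 among Yori, Mariko, Satoshi.
Yori predeceased; the 1/3 allotted to Yori's branch passes to Yori's issue by representation.
The 1/3 is divided into 2 equal shares of 1/6 among Isamu, Umeko.
Isamu is living and takes 1/6.
Umeko is living and takes 1/6.
Mariko is living and takes 1/3.
Satoshi predeceased; the 1/3 allotted to Satoshi's branch passes to Satoshi's issue by representation.
The 1/3 is divided into 4 equal shares of 1/12 among Daichi, Kenji, Kaede, Junko.
Daichi is living and takes 1/12.
Kenji is living and takes 1/12.
Kaede is living and takes 1/12.
Junko is living and takes 1/12.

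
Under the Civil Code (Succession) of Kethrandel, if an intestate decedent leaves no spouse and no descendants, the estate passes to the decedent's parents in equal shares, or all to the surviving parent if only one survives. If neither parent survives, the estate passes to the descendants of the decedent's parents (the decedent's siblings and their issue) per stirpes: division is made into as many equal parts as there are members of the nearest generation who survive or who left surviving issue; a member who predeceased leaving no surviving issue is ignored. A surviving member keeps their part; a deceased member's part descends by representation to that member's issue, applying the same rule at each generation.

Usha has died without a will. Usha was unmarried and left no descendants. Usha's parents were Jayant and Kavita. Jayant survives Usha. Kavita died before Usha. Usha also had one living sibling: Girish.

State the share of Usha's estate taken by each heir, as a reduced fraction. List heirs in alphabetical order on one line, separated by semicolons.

Only one parent, Jayant, survives, so Jayant takes the entire estate. The siblings take nothing because a surviving parent has priority.

Jayant 1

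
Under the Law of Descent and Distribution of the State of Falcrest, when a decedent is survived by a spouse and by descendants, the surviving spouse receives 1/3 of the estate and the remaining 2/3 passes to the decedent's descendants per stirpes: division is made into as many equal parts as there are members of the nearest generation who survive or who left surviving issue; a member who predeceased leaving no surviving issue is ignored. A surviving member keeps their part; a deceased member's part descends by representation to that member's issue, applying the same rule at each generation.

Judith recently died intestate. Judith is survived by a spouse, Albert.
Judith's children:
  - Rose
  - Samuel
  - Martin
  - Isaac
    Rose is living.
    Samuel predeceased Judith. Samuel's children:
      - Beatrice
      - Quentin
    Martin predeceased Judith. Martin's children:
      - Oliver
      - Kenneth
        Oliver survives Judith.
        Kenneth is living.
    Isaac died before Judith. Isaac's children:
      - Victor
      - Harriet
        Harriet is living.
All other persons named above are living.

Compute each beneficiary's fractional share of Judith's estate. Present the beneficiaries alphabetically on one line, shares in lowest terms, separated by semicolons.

Albert, as surviving spouse, takes 1/3.
The remaining 2/3 passes to Judith's descendants per stirpes.
The 2/3 is divided into 4 equal shares of 1/6 among Rose, Samuel, Martin, Isaac.
Rose is living and takes 1/6.
Samuel predeceased; the 1/6 allotted to Samuel's branch passes to Samuel's issue by representation.
The 1/6 is divided into 2 equal shares of 1/12 among Beatrice, Quentin.
Beatrice is living and takes 1/12.
Quentin is living and takes 1/12.
Martin predeceased; the 1/6 allotted to Martin's branch passes to Martin's issue by representation.
The 1/6 is divided into 2 equal shares of 1/12 among Oliver, Kenneth.
Oliver is living and takes 1/12.
Kenneth is living and takes 1/12.
Isaac predeceased; the 1/6 allotted to Isaac's branch passes to Isaac's issue by representation.
The 1/6 is divided into 2 equal shares of 1/12 among Victor, Harriet.
Victor is living and takes 1/12.
Harriet is living and takes 1/12.

Albert 1/3; Beatrice 1/12; Harriet 1/12; Kenneth 1/12; Oliver 1/12; Quentin 1/12; Rose 1/6; Victor 1/12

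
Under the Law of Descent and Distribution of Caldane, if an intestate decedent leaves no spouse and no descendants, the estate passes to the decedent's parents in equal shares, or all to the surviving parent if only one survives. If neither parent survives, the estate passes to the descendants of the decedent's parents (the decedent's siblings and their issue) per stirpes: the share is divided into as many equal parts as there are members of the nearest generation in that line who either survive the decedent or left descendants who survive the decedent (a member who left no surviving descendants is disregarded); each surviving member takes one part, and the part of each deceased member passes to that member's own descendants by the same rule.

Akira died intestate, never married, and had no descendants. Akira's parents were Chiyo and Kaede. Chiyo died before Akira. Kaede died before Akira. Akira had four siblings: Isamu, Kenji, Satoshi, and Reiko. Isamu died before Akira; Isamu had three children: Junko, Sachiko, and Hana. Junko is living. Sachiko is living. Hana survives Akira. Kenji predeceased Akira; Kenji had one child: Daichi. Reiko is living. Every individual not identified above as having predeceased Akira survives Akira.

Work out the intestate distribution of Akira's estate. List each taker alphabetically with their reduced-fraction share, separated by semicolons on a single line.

Neither parent survives and there are no descendants, so the estate passes to Akira's siblings and their issue per stirpes.
The estate is divided into 4 equal shares of 1/4 among Isamu, Kenji, Satoshi, Reiko.
Isamu predeceased; the 1/4 allotted to Isamu's branch passes to Isamu's issue by representation.
The 1/4 is divided into 3 equal shares of 1/12 among Junko, Sachiko, Hana.
Junko is living and takes 1/12.
Sachiko is living and takes 1/12.
Hana is living and takes 1/12.
Kenji predeceased; the 1/4 allotted to Kenji's branch passes to Kenji's issue by representation.
Daichi is the sole taker at this level and receives the full 1/4.
Satoshi is living and takes 1/4.
Reiko is living and takes 1/4.

Daichi 1/4; Hana 1/12; Junko 1/12; Reiko 1/4; Sachiko 1/12; Satoshi 1/4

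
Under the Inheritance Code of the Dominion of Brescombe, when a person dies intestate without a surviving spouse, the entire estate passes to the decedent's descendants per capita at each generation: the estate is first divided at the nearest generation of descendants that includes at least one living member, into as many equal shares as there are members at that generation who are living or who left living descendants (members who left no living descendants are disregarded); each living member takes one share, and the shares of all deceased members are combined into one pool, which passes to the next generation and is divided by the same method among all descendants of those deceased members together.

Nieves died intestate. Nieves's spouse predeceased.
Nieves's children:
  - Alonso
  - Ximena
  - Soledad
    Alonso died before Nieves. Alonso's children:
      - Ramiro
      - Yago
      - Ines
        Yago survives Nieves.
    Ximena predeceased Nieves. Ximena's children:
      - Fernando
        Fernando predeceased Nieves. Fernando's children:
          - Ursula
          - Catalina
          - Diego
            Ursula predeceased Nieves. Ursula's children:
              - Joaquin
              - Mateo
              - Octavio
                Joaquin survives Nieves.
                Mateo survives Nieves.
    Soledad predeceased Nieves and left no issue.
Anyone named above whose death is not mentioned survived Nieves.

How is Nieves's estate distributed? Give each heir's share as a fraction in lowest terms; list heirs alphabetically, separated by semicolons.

Catalina 1/12; Diego 1/12; Ines 1/4; Joaquin 1/36; Mateo 1/36; Octavio 1/36; Ramiro 1/4; Yago 1/4

There is no surviving spouse, so the entire estate passes to Nieves's descendants per capita at each generation.
No one at generation 1 (Alonso, Ximena) is living; moving to the next generation.
At generation 2 (Ramiro, Yago, Ines, Fernando) there are 4 shares of (1)/4 = 1/4 each.
Living: Ramiro, Yago, and Ines — each takes 1/4.
Deceased: Fernando. That 1/4 share is carried to generation 3.
At generation 3 (Ursula, Catalina, Diego) there are 3 shares of (1/4)/3 = 1/12 each.
Living: Catalina and Diego — each takes 1/12.
Deceased: Ursula. That 1/12 share is carried to generation 4.
At generation 4 (Joaquin, Mateo, Octavio) there are 3 shares of (1/12)/3 = 1/36 each.
Living: Joaquin, Mateo, and Octavio — each takes 1/36.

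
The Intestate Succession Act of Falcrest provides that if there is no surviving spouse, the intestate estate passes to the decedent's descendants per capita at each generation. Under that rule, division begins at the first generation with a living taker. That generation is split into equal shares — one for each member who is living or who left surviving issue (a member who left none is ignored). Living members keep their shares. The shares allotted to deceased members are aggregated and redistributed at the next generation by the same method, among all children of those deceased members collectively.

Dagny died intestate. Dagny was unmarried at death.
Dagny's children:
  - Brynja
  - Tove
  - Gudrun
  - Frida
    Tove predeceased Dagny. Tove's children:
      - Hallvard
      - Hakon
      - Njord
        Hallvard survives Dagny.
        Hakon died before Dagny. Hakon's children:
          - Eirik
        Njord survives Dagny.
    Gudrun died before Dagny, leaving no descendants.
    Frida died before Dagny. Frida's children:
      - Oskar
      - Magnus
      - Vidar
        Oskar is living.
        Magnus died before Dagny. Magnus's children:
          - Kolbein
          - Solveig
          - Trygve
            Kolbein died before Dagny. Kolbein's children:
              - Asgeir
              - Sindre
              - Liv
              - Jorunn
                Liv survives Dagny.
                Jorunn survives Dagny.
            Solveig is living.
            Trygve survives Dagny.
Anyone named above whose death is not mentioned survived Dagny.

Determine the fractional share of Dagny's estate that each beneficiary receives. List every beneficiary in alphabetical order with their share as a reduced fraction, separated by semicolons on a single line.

There is no surviving spouse, so the entire estate passes to Dagny's descendants per capita at each generation.
At generation 1 (Brynja, Tove, Frida) there are 3 shares of (1)/3 = 1/3 each.
Living: Brynja — each takes 1/3.
Deceased: Tove and Frida. Their combined 2/3 is pooled and carried to generation 2.
At generation 2 (Hallvard, Hakon, Njord, Oskar, Magnus, Vidar) there are 6 shares of (2/3)/6 = 1/9 each.
Living: Hallvard, Njord, Oskar, and Vidar — each takes 1/9.
Deceased: Hakon and Magnus. Their combined 2/9 is pooled and carried to generation 3.
At generation 3 (Eirik, Kolbein, Solveig, Trygve) there are 4 shares of (2/9)/4 = 1/18 each.
Living: Eirik, Solveig, and Trygve — each takes 1/18.
Deceased: Kolbein. That 1/18 share is carried to generation 4.
At generation 4 (Asgeir, Sindre, Liv, Jorunn) there are 4 shares of (1/18)/4 = 1/72 each.
Living: Asgeir, Sindre, Liv, and Jorunn — each takes 1/72.

Asgeir 1/72; Brynja 1/3; Eirik 1/18; Hallvard 1/9; Jorunn 1/72; Liv 1/72; Njord 1/9; Oskar 1/9; Sindre 1/72; Solveig 1/18; Trygve 1/18; Vidar 1/9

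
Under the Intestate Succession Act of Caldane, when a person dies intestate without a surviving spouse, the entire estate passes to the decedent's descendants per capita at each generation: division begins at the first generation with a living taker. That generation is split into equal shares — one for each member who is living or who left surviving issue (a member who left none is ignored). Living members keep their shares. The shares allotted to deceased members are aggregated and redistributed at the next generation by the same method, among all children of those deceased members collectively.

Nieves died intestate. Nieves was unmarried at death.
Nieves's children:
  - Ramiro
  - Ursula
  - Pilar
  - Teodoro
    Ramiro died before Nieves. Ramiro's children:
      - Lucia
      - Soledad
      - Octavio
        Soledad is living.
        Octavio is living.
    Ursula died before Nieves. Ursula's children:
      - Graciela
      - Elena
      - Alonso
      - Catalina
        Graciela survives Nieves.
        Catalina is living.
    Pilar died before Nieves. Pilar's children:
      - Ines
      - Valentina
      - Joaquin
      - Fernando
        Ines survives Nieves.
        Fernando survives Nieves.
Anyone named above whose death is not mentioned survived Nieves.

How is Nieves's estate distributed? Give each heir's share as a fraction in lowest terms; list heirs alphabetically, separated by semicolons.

Alonso 3/44; Catalina 3/44; Elena 3/44; Fernando 3/44; Graciela 3/44; Ines 3/44; Joaquin 3/44; Lucia 3/44; Octavio 3/44; Soledad 3/44; Teodoro 1/4; Valentina 3/44

There is no surviving spouse, so the entire estate passes to Nieves's descendants per capita at each generation.
At generation 1 (Ramiro, Ursula, Pilar, Teodoro) there are 4 shares of (1)/4 = 1/4 each.
Living: Teodoro — each takes 1/4.
Deceased: Ramiro, Ursula, and Pilar. Their combined 3/4 is pooled and carried to generation 2.
At generation 2 (Lucia, Soledad, Octavio, Graciela, Elena, Alonso, Catalina, Ines, Valentina, Joaquin, Fernando) there are 11 shares of (3/4)/11 = 3/44 each.
Living: Lucia, Soledad, Octavio, Graciela, Elena, Alonso, Catalina, Ines, Valentina, Joaquin, and Fernando — each takes 3/44.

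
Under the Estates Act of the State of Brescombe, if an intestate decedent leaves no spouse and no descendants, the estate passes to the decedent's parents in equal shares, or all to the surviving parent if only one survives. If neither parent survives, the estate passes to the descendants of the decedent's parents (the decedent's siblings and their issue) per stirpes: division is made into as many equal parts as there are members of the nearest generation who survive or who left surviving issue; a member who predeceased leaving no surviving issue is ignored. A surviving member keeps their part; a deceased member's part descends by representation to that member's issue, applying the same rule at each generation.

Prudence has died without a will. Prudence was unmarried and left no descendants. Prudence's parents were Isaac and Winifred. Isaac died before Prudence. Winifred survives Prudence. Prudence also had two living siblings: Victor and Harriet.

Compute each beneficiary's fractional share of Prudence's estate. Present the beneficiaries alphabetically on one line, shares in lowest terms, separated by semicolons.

Winifred 1

Only one parent, Winifred, survives, so Winifred takes the entire estate. The siblings take nothing because a surviving parent has priority.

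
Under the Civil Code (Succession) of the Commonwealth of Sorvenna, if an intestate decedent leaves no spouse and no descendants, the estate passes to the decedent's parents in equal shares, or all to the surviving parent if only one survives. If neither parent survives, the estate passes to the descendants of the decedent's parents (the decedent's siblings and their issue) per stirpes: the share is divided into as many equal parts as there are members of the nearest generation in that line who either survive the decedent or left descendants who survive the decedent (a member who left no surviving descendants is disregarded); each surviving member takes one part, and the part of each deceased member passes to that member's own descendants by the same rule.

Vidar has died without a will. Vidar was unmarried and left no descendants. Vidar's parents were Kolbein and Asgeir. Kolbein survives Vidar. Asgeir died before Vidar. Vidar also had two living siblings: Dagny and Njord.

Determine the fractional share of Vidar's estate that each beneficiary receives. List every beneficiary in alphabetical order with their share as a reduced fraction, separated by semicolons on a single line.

Only one parent, Kolbein, survives, so Kolbein takes the entire estate. The siblings take nothing because a surviving parent has priority.

Kolbein 1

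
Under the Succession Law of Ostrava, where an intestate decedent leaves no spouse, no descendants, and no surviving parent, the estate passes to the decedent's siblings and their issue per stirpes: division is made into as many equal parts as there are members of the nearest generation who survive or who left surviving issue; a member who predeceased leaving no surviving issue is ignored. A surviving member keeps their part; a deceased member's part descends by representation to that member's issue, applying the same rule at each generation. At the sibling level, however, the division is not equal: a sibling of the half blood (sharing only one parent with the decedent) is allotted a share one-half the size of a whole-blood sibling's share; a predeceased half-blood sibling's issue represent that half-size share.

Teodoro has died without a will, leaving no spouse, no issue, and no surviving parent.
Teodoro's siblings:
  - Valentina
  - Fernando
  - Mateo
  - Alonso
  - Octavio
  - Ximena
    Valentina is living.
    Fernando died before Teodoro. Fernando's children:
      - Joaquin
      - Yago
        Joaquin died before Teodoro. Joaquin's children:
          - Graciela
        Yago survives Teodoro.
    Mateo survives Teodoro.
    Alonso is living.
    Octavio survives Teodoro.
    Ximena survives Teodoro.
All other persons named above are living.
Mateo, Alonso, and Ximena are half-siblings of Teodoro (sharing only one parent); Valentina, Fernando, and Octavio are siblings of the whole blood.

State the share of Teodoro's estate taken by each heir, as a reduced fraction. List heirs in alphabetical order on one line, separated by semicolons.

Alonso 1/9; Graciela 1/9; Mateo 1/9; Octavio 2/9; Valentina 2/9; Ximena 1/9; Yago 1/9

No spouse, descendants, or parent survives, so the estate passes to Teodoro's siblings per stirpes.
Half-blood siblings count for one-half the weight of whole-blood siblings at the initial division.
Dividing 1 in proportion to weights (total weight 9/2): Valentina (weight 1) → 2/9; Fernando (weight 1) → 2/9; Mateo (weight 1/2) → 1/9; Alonso (weight 1/2) → 1/9; Octavio (weight 1) → 2/9; Ximena (weight 1/2) → 1/9.
Valentina is living and takes 2/9.
Fernando predeceased; the 2/9 allotted to Fernando's branch passes to Fernando's issue by representation.
The 2/9 is divided into 2 equal shares of 1/9 among Joaquin, Yago.
Joaquin predeceased; the 1/9 allotted to Joaquin's branch passes to Joaquin's issue by representation.
Graciela is the sole taker at this level and receives the full 1/9.
Yago is living and takes 1/9.
Mateo is living and takes 1/9.
Alonso is living and takes 1/9.
Octavio is living and takes 2/9.
Ximena is living and takes 1/9.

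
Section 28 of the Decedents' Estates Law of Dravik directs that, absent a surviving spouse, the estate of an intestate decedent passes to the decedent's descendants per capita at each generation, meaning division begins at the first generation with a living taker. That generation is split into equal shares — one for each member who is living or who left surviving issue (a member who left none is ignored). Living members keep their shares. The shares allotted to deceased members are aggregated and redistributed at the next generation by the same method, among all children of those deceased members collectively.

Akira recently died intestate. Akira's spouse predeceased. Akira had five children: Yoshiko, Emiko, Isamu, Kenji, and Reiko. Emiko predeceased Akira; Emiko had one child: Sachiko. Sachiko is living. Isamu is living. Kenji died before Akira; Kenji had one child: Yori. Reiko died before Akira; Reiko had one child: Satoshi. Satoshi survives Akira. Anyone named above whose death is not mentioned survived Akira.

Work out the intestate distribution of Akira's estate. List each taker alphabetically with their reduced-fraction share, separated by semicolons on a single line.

There is no surviving spouse, so the entire estate passes to Akira's descendants per capita at each generation.
At generation 1 (Yoshiko, Emiko, Isamu, Kenji, Reiko) there are 5 shares of (1)/5 = 1/5 each.
Living: Yoshiko and Isamu — each takes 1/5.
Deceased: Emiko, Kenji, and Reiko. Their combined 3/5 is pooled and carried to generation 2.
At generation 2 (Sachiko, Yori, Satoshi) there are 3 shares of (3/5)/3 = 1/5 each.
Living: Sachiko, Yori, and Satoshi — each takes 1/5.

Isamu 1/5; Sachiko 1/5; Satoshi 1/5; Yori 1/5; Yoshiko 1/5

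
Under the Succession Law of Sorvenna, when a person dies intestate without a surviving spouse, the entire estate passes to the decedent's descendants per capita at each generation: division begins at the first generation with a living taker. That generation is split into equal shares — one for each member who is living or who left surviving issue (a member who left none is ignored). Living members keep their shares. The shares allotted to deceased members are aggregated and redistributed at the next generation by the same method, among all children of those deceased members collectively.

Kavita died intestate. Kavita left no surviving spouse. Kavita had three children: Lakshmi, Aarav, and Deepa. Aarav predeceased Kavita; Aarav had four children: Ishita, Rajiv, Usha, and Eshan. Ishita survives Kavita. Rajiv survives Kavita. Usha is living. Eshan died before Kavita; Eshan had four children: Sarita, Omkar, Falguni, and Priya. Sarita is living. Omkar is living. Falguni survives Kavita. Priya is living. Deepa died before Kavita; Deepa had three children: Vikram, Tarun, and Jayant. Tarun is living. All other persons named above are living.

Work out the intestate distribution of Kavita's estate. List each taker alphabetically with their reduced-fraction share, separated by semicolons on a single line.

There is no surviving spouse, so the entire estate passes to Kavita's descendants per capita at each generation.
At generation 1 (Lakshmi, Aarav, Deepa) there are 3 shares of (1)/3 = 1/3 each.
Living: Lakshmi — each takes 1/3.
Deceased: Aarav and Deepa. Their combined 2/3 is pooled and carried to generation 2.
At generation 2 (Ishita, Rajiv, Usha, Eshan, Vikram, Tarun, Jayant) there are 7 shares of (2/3)/7 = 2/21 each.
Living: Ishita, Rajiv, Usha, Vikram, Tarun, and Jayant — each takes 2/21.
Deceased: Eshan. That 2/21 share is carried to generation 3.
At generation 3 (Sarita, Omkar, Falguni, Priya) there are 4 shares of (2/21)/4 = 1/42 each.
Living: Sarita, Omkar, Falguni, and Priya — each takes 1/42.

Falguni 1/42; Ishita 2/21; Jayant 2/21; Lakshmi 1/3; Omkar 1/42; Priya 1/42; Rajiv 2/21; Sarita 1/42; Tarun 2/21; Usha 2/21; Vikram 2/21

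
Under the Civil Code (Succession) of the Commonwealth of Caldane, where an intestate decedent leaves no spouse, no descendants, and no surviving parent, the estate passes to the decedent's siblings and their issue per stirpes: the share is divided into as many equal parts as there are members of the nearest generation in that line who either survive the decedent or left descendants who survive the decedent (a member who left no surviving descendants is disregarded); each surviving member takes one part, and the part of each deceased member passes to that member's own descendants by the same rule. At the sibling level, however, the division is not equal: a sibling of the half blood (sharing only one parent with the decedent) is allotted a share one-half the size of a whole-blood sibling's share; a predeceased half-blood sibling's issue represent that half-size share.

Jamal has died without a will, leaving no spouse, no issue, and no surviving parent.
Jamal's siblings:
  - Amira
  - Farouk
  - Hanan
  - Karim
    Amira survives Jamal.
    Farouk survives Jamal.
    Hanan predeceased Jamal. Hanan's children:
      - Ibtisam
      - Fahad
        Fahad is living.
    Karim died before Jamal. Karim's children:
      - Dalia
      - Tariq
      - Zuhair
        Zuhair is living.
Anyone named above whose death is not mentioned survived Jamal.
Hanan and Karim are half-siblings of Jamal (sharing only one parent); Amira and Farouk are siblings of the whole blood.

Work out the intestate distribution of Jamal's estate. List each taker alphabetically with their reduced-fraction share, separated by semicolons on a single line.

Amira 1/3; Dalia 1/18; Fahad 1/12; Farouk 1/3; Ibtisam 1/12; Tariq 1/18; Zuhair 1/18

No spouse, descendants, or parent survives, so the estate passes to Jamal's siblings per stirpes.
Half-blood siblings count for one-half the weight of whole-blood siblings at the initial division.
Dividing 1 in proportion to weights (total weight 3): Amira (weight 1) → 1/3; Farouk (weight 1) → 1/3; Hanan (weight 1/2) → 1/6; Karim (weight 1/2) → 1/6.
Amira is living and takes 1/3.
Farouk is living and takes 1/3.
Hanan predeceased; the 1/6 allotted to Hanan's branch passes to Hanan's issue by representation.
The 1/6 is divided into 2 equal shares of 1/12 among Ibtisam, Fahad.
Ibtisam is living and takes 1/12.
Fahad is living and takes 1/12.
Karim predeceased; the 1/6 allotted to Karim's branch passes to Karim's issue by representation.
The 1/6 is divided into 3 equal shares of 1/18 among Dalia, Tariq, Zuhair.
Dalia is living and takes 1/18.
Tariq is living and takes 1/18.
Zuhair is living and takes 1/18.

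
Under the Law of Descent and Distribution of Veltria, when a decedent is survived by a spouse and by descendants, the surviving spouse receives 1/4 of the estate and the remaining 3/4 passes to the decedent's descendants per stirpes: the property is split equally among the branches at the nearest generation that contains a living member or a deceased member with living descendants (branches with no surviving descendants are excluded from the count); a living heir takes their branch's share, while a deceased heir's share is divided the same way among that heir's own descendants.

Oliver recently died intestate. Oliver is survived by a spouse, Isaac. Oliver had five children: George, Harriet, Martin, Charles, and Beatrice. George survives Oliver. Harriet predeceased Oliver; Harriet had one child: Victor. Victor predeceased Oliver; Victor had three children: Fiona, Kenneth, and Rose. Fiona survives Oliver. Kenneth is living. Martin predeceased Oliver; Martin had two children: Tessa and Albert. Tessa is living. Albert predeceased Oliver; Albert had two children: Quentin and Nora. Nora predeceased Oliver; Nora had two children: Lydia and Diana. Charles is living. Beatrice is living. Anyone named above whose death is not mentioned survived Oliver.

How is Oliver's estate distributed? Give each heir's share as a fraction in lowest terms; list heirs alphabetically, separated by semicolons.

Isaac, as surviving spouse, takes 1/4.
The remaining 3/4 passes to Oliver's descendants per stirpes.
The 3/4 is divided into 5 equal shares of 3/20 among George, Harriet, Martin, Charles, Beatrice.
George is living and takes 3/20.
Harriet predeceased; the 3/20 allotted to Harriet's branch passes to Harriet's issue by representation.
Victor's line is the sole branch at this level, so the full 3/20 passes to Victor's issue by representation.
The 3/20 is divided into 3 equal shares of 1/20 among Fiona, Kenneth, Rose.
Fiona is living and takes 1/20.
Kenneth is living and takes 1/20.
Rose is living and takes 1/20.
Martin predeceased; the 3/20 allotted to Martin's branch passes to Martin's issue by representation.
The 3/20 is divided into 2 equal shares of 3/40 among Tessa, Albert.
Tessa is living and takes 3/40.
Albert predeceased; the 3/40 allotted to Albert's branch passes to Albert's issue by representation.
The 3/40 is divided into 2 equal shares of 3/80 among Quentin, Nora.
Quentin is living and takes 3/80.
Nora predeceased; the 3/80 allotted to Nora's branch passes to Nora's issue by representation.
The 3/80 is divided into 2 equal shares of 3/160 among Lydia, Diana.
Lydia is living and takes 3/160.
Diana is living and takes 3/160.
Charles is living and takes 3/20.
Beatrice is living and takes 3/20.

Beatrice 3/20; Charles 3/20; Diana 3/160; Fiona 1/20; George 3/20; Isaac 1/4; Kenneth 1/20; Lydia 3/160; Quentin 3/80; Rose 1/20; Tessa 3/40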